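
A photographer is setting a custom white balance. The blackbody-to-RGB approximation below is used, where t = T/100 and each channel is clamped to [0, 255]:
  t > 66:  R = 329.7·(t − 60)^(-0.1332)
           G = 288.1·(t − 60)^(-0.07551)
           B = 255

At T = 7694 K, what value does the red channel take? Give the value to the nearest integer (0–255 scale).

226

t = 7694/100 = 76.94; the t > 66 branch applies.
R = 329.7·(76.94 − 60)^(-0.1332) = 329.7·16.94^(-0.1332) = 329.7·0.68598 = 226.166.
Rounded: 226.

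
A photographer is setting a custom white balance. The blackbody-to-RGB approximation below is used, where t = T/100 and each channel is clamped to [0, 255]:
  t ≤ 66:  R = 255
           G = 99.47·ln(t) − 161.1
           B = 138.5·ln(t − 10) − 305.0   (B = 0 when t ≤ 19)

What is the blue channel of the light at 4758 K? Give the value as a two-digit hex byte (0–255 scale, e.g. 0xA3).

t = 4758/100 = 47.58; the t ≤ 66 branch applies.
B = 138.5·ln(47.58 − 10) − 305.0 = 138.5·ln 37.58 − 305.0 = 138.5·3.6265 − 305.0 = 197.266.
Rounded: 197; in hex, 0xC5.

0xC5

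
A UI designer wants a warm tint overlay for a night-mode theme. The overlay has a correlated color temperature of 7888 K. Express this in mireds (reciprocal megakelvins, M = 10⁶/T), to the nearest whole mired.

M = 10⁶ / 7888 = 126.775 → 127 mireds.

127 mireds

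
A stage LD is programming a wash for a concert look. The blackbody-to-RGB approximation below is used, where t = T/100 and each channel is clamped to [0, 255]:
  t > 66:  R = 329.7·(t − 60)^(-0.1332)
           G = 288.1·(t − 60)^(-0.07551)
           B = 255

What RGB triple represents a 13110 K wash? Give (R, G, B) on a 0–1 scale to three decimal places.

t = 13110/100 = 131.1; the t > 66 branch applies.
R = 329.7·(131.1 − 60)^(-0.1332) = 329.7·71.1^(-0.1332) = 329.7·0.56667 = 186.831.
G = 288.1·(131.1 − 60)^(-0.07551) = 288.1·71.1^(-0.07551) = 288.1·0.72471 = 208.789.
B = 255 by definition for t > 66.
Dividing each by 255: (0.7327, 0.8188, 1.0000) → (0.733, 0.819, 1.000).

(0.733, 0.819, 1.000)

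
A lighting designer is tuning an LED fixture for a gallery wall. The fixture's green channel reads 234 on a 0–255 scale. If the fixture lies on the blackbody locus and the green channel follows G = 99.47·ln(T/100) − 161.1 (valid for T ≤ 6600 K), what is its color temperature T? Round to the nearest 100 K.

ln t = (234 + 161.1) / 99.47 = 3.9721.
t = e^3.9721 = 53.093.
T = 100·t = 5309 K → 5300 K to the nearest 100 K.

5300 K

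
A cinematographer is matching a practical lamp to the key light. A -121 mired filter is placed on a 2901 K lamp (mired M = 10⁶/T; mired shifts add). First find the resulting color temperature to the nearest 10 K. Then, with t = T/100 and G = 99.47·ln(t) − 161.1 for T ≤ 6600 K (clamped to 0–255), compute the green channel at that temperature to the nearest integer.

217

M_in = 10⁶/2901 = 344.71; M_out = 344.71 + (-121) = 223.71.
T_out = 10⁶/223.71 = 4470.1 K → 4470 K; t = 44.7.
G = 99.47·ln 44.7 − 161.1 = 99.47·3.8000 − 161.1 = 216.883.
Rounded: 217.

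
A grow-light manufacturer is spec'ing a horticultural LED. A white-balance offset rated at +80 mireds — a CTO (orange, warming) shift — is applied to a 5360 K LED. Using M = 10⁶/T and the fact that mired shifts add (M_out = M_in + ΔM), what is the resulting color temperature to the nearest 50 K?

3750 K

M_in = 10⁶/5360 = 186.57 mireds.
M_out = 186.57 + (+80) = 266.57 mireds.
T_out = 10⁶/266.57 = 3751.4 K → 3750 K.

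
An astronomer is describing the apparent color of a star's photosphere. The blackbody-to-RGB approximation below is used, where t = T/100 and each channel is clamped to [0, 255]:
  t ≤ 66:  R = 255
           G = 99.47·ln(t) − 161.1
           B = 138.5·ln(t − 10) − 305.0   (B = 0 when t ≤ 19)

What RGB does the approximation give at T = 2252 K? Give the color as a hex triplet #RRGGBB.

#FF952D

t = 2252/100 = 22.52; the t ≤ 66 branch applies.
R = 255 by definition for t ≤ 66.
G = 99.47·ln 22.52 − 161.1 = 99.47·3.1144 − 161.1 = 148.690.
B = 138.5·ln(22.52 − 10) − 305.0 = 138.5·ln 12.52 − 305.0 = 138.5·2.5273 − 305.0 = 45.035.
Rounded: (255, 149, 45).
In hex: #FF952D.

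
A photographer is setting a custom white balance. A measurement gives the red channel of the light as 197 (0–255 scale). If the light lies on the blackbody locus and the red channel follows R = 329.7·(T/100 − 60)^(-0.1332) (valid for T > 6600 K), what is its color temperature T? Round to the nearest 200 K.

10800 K

(t − 60)^(-0.1332) = 197/329.7 = 0.59751.
t − 60 = 0.59751^(1/-0.1332) = 0.59751^(-7.508) = 47.761, so t = 107.761.
T = 100·t = 10776 K → 10800 K to the nearest 200 K.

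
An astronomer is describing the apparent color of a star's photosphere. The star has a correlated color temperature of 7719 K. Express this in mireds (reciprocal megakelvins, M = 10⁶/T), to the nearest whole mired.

M = 10⁶ / 7719 = 129.550 → 130 mireds.

130 mireds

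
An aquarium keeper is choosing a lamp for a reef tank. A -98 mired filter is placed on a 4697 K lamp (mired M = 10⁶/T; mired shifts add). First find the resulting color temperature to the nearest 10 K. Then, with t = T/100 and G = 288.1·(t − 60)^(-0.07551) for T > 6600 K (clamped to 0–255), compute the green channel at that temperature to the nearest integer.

225

M_in = 10⁶/4697 = 212.90; M_out = 212.90 + (-98) = 114.90.
T_out = 10⁶/114.90 = 8703.1 K → 8700 K; t = 87.
G = 288.1·(87 − 60)^(-0.07551) = 288.1·27^(-0.07551) = 288.1·0.77968 = 224.626.
Rounded: 225.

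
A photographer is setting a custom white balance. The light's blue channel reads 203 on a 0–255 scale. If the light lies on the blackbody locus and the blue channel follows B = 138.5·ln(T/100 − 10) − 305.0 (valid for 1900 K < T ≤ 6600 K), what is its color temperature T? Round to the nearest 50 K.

ln(t − 10) = (203 + 305.0) / 138.5 = 3.6679.
t − 10 = e^3.6679 = 39.168, so t = 49.168.
T = 100·t = 4917 K → 4900 K to the nearest 50 K.

4900 K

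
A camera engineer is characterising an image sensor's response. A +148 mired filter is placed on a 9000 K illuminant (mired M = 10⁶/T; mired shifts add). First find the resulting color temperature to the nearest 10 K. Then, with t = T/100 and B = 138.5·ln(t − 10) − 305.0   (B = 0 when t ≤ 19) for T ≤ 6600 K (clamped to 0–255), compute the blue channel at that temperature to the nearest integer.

159

M_in = 10⁶/9000 = 111.11; M_out = 111.11 + (+148) = 259.11.
T_out = 10⁶/259.11 = 3859.3 K → 3860 K; t = 38.6.
B = 138.5·ln(38.6 − 10) − 305.0 = 138.5·ln 28.6 − 305.0 = 138.5·3.3534 − 305.0 = 159.447.
Rounded: 159.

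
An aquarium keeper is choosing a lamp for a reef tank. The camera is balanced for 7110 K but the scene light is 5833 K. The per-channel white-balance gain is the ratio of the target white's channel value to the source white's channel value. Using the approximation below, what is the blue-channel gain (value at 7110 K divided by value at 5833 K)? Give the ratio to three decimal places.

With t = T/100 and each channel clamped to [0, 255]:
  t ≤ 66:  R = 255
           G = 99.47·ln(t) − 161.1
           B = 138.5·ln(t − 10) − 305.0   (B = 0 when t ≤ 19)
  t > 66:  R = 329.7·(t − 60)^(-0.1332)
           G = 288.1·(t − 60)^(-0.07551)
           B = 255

1.099

At 5833 K (t = 58.33):
  B = 138.5·ln(58.33 − 10) − 305.0 = 138.5·ln 48.33 − 305.0 = 138.5·3.8781 − 305.0 = 232.110.
At 7110 K (t = 71.1):
  B = 255 by definition for t > 66.
Gain = 255.000 / 232.110 = 1.0986 → 1.099.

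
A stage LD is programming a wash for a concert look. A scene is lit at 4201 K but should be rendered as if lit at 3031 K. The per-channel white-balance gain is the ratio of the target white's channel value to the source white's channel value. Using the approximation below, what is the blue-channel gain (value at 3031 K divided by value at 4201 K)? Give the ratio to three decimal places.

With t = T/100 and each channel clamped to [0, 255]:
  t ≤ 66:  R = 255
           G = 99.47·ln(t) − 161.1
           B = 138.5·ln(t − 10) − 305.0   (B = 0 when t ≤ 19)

At 4201 K (t = 42.01):
  B = 138.5·ln(42.01 − 10) − 305.0 = 138.5·ln 32.01 − 305.0 = 138.5·3.4660 − 305.0 = 175.048.
At 3031 K (t = 30.31):
  B = 138.5·ln(30.31 − 10) − 305.0 = 138.5·ln 20.31 − 305.0 = 138.5·3.0111 − 305.0 = 112.039.
Gain = 112.039 / 175.048 = 0.6400 → 0.640.

0.640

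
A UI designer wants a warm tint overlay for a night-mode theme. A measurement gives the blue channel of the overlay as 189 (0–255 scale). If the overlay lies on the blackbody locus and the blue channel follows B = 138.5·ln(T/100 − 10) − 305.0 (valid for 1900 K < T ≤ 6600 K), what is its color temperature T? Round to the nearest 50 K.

ln(t − 10) = (189 + 305.0) / 138.5 = 3.5668.
t − 10 = e^3.5668 = 35.403, so t = 45.403.
T = 100·t = 4540 K → 4550 K to the nearest 50 K.

4550 K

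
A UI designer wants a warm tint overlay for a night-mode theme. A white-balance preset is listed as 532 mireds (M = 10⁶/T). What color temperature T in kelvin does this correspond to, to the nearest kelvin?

T = 10⁶ / 532 = 1879.70 K → 1880 K.

1880 K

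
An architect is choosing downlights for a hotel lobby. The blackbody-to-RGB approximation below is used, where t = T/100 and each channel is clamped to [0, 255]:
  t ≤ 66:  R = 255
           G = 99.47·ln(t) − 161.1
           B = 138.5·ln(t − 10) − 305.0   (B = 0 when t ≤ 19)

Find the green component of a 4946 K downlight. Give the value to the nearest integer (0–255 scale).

227

t = 4946/100 = 49.46; the t ≤ 66 branch applies.
G = 99.47·ln 49.46 − 161.1 = 99.47·3.9012 − 161.1 = 226.949.
Rounded: 227.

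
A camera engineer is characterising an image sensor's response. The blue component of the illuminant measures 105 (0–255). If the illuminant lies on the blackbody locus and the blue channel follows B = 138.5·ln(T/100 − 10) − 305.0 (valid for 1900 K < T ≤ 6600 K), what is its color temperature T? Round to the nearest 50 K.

2950 K

ln(t − 10) = (105 + 305.0) / 138.5 = 2.9603.
t − 10 = e^2.9603 = 19.304, so t = 29.304.
T = 100·t = 2930 K → 2950 K to the nearest 50 K.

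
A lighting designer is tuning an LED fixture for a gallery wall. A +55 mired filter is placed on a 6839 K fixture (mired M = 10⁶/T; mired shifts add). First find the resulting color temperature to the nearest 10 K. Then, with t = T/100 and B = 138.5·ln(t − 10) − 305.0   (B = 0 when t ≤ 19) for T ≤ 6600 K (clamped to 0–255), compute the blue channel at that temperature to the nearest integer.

M_in = 10⁶/6839 = 146.22; M_out = 146.22 + (+55) = 201.22.
T_out = 10⁶/201.22 = 4969.7 K → 4970 K; t = 49.7.
B = 138.5·ln(49.7 − 10) − 305.0 = 138.5·ln 39.7 − 305.0 = 138.5·3.6814 − 305.0 = 204.867.
Rounded: 205.

205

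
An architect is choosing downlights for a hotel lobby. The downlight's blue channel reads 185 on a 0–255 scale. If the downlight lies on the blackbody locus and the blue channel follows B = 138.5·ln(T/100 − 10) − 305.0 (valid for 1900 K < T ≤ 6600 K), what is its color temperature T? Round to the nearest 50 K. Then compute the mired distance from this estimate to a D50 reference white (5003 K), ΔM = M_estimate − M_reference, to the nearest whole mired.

+25 mireds

ln(t − 10) = (185 + 305.0) / 138.5 = 3.5379.
t − 10 = e^3.5379 = 34.395, so t = 44.395.
T = 100·t = 4439 K → 4450 K to the nearest 50 K.
M_estimate = 10⁶/4450 = 224.72; M_reference = 10⁶/5003 = 199.88.
ΔM = 224.72 − 199.88 = 24.84 → +25 mireds.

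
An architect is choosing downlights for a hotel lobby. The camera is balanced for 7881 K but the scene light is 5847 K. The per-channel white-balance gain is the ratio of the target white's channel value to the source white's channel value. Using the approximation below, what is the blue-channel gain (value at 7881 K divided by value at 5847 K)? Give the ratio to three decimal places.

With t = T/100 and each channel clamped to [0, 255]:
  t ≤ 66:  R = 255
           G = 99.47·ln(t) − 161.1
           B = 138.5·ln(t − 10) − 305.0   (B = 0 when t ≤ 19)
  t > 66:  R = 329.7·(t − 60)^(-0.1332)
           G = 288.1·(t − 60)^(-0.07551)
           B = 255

1.097

At 5847 K (t = 58.47):
  B = 138.5·ln(58.47 − 10) − 305.0 = 138.5·ln 48.47 − 305.0 = 138.5·3.8809 − 305.0 = 232.511.
At 7881 K (t = 78.81):
  B = 255 by definition for t > 66.
Gain = 255.000 / 232.511 = 1.0967 → 1.097.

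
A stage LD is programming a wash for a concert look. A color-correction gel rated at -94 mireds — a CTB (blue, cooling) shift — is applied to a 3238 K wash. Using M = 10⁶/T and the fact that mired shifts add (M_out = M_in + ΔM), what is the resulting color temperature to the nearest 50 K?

M_in = 10⁶/3238 = 308.83 mireds.
M_out = 308.83 + (-94) = 214.83 mireds.
T_out = 10⁶/214.83 = 4654.8 K → 4650 K.

4650 K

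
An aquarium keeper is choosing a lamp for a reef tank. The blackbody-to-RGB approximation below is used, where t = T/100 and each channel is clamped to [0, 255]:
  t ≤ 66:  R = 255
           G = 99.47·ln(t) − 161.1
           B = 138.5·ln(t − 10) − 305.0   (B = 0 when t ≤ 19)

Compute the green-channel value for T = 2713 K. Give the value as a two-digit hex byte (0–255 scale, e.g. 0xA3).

t = 2713/100 = 27.13; the t ≤ 66 branch applies.
G = 99.47·ln 27.13 − 161.1 = 99.47·3.3006 − 161.1 = 167.215.
Rounded: 167; in hex, 0xA7.

0xA7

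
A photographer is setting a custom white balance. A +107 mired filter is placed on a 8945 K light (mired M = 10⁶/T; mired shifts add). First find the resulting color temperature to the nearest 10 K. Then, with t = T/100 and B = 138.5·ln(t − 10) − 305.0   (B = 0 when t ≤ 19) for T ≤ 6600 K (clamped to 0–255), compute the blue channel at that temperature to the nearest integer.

190

M_in = 10⁶/8945 = 111.79; M_out = 111.79 + (+107) = 218.79.
T_out = 10⁶/218.79 = 4570.5 K → 4570 K; t = 45.7.
B = 138.5·ln(45.7 − 10) − 305.0 = 138.5·ln 35.7 − 305.0 = 138.5·3.5752 − 305.0 = 190.158.
Rounded: 190.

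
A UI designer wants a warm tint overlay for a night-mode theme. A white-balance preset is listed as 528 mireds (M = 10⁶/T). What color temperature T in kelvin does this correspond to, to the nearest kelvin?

T = 10⁶ / 528 = 1893.94 K → 1894 K.

1894 K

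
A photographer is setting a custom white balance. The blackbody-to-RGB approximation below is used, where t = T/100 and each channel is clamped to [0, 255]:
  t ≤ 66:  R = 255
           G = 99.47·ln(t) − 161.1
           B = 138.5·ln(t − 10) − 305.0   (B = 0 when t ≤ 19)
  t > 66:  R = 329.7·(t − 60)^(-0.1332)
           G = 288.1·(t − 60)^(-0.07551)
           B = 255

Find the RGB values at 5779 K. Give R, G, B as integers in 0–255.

t = 5779/100 = 57.79; the t ≤ 66 branch applies.
R = 255 by definition for t ≤ 66.
G = 99.47·ln 57.79 − 161.1 = 99.47·4.0568 − 161.1 = 242.431.
B = 138.5·ln(57.79 − 10) − 305.0 = 138.5·ln 47.79 − 305.0 = 138.5·3.8668 − 305.0 = 230.554.
Rounded: (255, 242, 231).

R=255, G=242, B=231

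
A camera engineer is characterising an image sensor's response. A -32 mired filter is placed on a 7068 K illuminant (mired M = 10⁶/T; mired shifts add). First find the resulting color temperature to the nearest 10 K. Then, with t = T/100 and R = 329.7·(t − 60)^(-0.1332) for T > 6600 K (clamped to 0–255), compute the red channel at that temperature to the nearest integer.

208

M_in = 10⁶/7068 = 141.48; M_out = 141.48 + (-32) = 109.48.
T_out = 10⁶/109.48 = 9133.9 K → 9130 K; t = 91.3.
R = 329.7·(91.3 − 60)^(-0.1332) = 329.7·31.3^(-0.1332) = 329.7·0.63211 = 208.407.
Rounded: 208.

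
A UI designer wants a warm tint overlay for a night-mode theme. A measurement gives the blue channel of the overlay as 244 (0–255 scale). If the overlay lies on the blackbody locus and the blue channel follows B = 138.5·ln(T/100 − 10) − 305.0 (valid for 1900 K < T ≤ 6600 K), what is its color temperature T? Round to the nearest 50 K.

ln(t − 10) = (244 + 305.0) / 138.5 = 3.9639.
t − 10 = e^3.9639 = 52.662, so t = 62.662.
T = 100·t = 6266 K → 6250 K to the nearest 50 K.

6250 K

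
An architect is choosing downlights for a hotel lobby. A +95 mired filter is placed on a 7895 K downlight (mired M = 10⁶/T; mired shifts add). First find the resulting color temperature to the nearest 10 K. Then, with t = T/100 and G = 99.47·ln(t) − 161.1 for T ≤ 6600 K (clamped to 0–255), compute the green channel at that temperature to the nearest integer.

M_in = 10⁶/7895 = 126.66; M_out = 126.66 + (+95) = 221.66.
T_out = 10⁶/221.66 = 4511.4 K → 4510 K; t = 45.1.
G = 99.47·ln 45.1 − 161.1 = 99.47·3.8089 − 161.1 = 217.770.
Rounded: 218.

218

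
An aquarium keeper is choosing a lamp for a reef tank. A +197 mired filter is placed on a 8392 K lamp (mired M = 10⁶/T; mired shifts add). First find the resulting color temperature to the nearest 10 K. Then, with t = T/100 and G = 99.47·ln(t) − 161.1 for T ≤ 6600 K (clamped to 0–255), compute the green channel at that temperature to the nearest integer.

182

M_in = 10⁶/8392 = 119.16; M_out = 119.16 + (+197) = 316.16.
T_out = 10⁶/316.16 = 3162.9 K → 3160 K; t = 31.6.
G = 99.47·ln 31.6 − 161.1 = 99.47·3.4532 − 161.1 = 182.386.
Rounded: 182.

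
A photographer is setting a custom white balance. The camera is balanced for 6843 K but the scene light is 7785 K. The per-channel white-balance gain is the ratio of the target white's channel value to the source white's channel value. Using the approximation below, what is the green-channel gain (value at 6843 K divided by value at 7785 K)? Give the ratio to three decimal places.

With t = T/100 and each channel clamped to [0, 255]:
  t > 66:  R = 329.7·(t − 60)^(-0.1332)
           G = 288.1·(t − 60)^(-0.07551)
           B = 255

At 7785 K (t = 77.85):
  G = 288.1·(77.85 − 60)^(-0.07551) = 288.1·17.85^(-0.07551) = 288.1·0.80443 = 231.757.
At 6843 K (t = 68.43):
  G = 288.1·(68.43 − 60)^(-0.07551) = 288.1·8.43^(-0.07551) = 288.1·0.85132 = 245.264.
Gain = 245.264 / 231.757 = 1.0583 → 1.058.

1.058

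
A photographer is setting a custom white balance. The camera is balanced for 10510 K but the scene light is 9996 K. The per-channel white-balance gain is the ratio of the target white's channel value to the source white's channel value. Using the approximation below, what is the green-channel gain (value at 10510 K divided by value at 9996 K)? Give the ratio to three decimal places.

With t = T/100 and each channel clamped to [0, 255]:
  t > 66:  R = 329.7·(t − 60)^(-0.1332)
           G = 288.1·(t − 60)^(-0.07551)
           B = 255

At 9996 K (t = 99.96):
  G = 288.1·(99.96 − 60)^(-0.07551) = 288.1·39.96^(-0.07551) = 288.1·0.75694 = 218.074.
At 10510 K (t = 105.1):
  G = 288.1·(105.1 − 60)^(-0.07551) = 288.1·45.1^(-0.07551) = 288.1·0.75006 = 216.091.
Gain = 216.091 / 218.074 = 0.9909 → 0.991.

0.991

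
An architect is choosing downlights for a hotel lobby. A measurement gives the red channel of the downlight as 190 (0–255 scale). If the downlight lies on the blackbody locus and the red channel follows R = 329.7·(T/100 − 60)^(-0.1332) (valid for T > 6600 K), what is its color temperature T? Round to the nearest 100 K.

(t − 60)^(-0.1332) = 190/329.7 = 0.57628.
t − 60 = 0.57628^(1/-0.1332) = 0.57628^(-7.508) = 62.667, so t = 122.667.
T = 100·t = 12267 K → 12300 K to the nearest 100 K.

12300 K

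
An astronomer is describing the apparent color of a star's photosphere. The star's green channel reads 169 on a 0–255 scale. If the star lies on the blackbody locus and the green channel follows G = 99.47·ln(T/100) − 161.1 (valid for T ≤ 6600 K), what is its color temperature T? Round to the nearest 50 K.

ln t = (169 + 161.1) / 99.47 = 3.3186.
t = e^3.3186 = 27.621.
T = 100·t = 2762 K → 2750 K to the nearest 50 K.

2750 K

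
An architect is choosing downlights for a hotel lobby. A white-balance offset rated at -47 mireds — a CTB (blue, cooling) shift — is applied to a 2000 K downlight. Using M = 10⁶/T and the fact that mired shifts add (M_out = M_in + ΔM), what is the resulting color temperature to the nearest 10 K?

M_in = 10⁶/2000 = 500.00 mireds.
M_out = 500.00 + (-47) = 453.00 mireds.
T_out = 10⁶/453.00 = 2207.5 K → 2210 K.

2210 K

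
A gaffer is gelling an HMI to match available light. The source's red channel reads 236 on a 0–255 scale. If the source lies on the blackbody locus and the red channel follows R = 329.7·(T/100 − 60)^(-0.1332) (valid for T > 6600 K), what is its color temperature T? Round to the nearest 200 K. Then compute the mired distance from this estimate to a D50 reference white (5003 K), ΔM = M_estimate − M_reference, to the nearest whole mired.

(t − 60)^(-0.1332) = 236/329.7 = 0.71580.
t − 60 = 0.71580^(1/-0.1332) = 0.71580^(-7.508) = 12.307, so t = 72.307.
T = 100·t = 7231 K → 7200 K to the nearest 200 K.
M_estimate = 10⁶/7200 = 138.89; M_reference = 10⁶/5003 = 199.88.
ΔM = 138.89 − 199.88 = -60.99 → -61 mireds.

-61 mireds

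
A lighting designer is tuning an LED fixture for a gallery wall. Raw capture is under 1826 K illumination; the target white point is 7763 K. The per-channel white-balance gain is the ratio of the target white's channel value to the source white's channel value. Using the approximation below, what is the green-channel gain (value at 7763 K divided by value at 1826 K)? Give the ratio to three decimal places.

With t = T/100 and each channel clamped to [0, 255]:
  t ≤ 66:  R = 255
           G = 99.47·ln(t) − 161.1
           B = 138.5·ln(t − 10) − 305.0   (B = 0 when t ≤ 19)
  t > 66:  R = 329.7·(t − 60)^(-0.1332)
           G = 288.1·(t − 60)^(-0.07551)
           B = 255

1.815

At 1826 K (t = 18.26):
  G = 99.47·ln 18.26 − 161.1 = 99.47·2.9047 − 161.1 = 127.832.
At 7763 K (t = 77.63):
  G = 288.1·(77.63 − 60)^(-0.07551) = 288.1·17.63^(-0.07551) = 288.1·0.80518 = 231.974.
Gain = 231.974 / 127.832 = 1.8147 → 1.815.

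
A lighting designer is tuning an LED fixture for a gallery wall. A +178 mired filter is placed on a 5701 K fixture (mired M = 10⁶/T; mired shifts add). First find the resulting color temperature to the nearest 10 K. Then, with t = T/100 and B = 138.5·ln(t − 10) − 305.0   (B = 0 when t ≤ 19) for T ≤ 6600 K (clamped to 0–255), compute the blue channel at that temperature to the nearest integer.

98

M_in = 10⁶/5701 = 175.41; M_out = 175.41 + (+178) = 353.41.
T_out = 10⁶/353.41 = 2829.6 K → 2830 K; t = 28.3.
B = 138.5·ln(28.3 − 10) − 305.0 = 138.5·ln 18.3 − 305.0 = 138.5·2.9069 − 305.0 = 97.606.
Rounded: 98.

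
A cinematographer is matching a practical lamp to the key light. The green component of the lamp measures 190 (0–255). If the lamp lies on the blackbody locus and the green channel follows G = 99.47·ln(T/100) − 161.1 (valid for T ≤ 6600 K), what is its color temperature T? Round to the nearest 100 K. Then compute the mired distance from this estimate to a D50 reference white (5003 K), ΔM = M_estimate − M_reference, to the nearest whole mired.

+94 mireds

ln t = (190 + 161.1) / 99.47 = 3.5297.
t = e^3.5297 = 34.114.
T = 100·t = 3411 K → 3400 K to the nearest 100 K.
M_estimate = 10⁶/3400 = 294.12; M_reference = 10⁶/5003 = 199.88.
ΔM = 294.12 − 199.88 = 94.24 → +94 mireds.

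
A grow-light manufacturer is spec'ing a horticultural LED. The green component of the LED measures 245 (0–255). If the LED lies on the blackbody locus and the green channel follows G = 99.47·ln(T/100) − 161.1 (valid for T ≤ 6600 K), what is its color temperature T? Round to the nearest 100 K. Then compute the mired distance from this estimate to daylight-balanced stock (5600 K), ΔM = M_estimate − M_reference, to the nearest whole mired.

ln t = (245 + 161.1) / 99.47 = 4.0826.
t = e^4.0826 = 59.302.
T = 100·t = 5930 K → 5900 K to the nearest 100 K.
M_estimate = 10⁶/5900 = 169.49; M_reference = 10⁶/5600 = 178.57.
ΔM = 169.49 − 178.57 = -9.08 → -9 mireds.

-9 mireds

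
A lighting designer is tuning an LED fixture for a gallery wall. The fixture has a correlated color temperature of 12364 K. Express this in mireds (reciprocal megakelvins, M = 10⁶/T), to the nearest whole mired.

M = 10⁶ / 12364 = 80.880 → 81 mireds.

81 mireds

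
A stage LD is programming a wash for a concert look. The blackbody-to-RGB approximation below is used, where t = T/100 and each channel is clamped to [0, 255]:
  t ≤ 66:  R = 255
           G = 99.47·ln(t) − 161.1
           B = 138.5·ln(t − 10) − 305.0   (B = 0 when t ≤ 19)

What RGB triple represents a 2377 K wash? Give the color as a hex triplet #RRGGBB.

t = 2377/100 = 23.77; the t ≤ 66 branch applies.
R = 255 by definition for t ≤ 66.
G = 99.47·ln 23.77 − 161.1 = 99.47·3.1684 − 161.1 = 154.063.
B = 138.5·ln(23.77 − 10) − 305.0 = 138.5·ln 13.77 − 305.0 = 138.5·2.6225 − 305.0 = 58.215.
Rounded: (255, 154, 58).
In hex: #FF9A3A.

#FF9A3A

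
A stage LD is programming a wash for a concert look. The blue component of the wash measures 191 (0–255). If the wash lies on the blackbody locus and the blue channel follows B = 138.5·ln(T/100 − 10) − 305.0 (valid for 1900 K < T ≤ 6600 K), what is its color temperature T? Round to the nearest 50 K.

ln(t − 10) = (191 + 305.0) / 138.5 = 3.5812.
t − 10 = e^3.5812 = 35.918, so t = 45.918.
T = 100·t = 4592 K → 4600 K to the nearest 50 K.

4600 K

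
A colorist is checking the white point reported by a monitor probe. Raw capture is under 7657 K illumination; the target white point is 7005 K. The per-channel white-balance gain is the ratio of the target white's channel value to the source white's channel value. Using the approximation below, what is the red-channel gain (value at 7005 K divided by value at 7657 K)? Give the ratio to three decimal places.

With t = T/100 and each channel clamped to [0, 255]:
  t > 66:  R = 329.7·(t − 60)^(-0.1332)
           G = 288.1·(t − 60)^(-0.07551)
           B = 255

At 7657 K (t = 76.57):
  R = 329.7·(76.57 − 60)^(-0.1332) = 329.7·16.57^(-0.1332) = 329.7·0.68800 = 226.832.
At 7005 K (t = 70.05):
  R = 329.7·(70.05 − 60)^(-0.1332) = 329.7·10.05^(-0.1332) = 329.7·0.73538 = 242.455.
Gain = 242.455 / 226.832 = 1.0689 → 1.069.

1.069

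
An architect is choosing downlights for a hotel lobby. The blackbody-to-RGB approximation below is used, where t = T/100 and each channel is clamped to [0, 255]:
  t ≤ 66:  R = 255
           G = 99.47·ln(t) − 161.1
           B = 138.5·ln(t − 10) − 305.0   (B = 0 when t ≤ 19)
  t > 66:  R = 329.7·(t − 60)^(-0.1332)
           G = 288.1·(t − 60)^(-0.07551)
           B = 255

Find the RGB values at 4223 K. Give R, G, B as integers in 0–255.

R=255, G=211, B=176

t = 4223/100 = 42.23; the t ≤ 66 branch applies.
R = 255 by definition for t ≤ 66.
G = 99.47·ln 42.23 − 161.1 = 99.47·3.7431 − 161.1 = 211.229.
B = 138.5·ln(42.23 − 10) − 305.0 = 138.5·ln 32.23 − 305.0 = 138.5·3.4729 − 305.0 = 175.996.
Rounded: (255, 211, 176).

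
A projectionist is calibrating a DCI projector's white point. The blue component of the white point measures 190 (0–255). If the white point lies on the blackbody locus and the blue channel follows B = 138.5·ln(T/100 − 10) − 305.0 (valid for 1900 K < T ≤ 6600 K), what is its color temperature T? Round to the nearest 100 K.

4600 K

ln(t − 10) = (190 + 305.0) / 138.5 = 3.5740.
t − 10 = e^3.5740 = 35.659, so t = 45.659.
T = 100·t = 4566 K → 4600 K to the nearest 100 K.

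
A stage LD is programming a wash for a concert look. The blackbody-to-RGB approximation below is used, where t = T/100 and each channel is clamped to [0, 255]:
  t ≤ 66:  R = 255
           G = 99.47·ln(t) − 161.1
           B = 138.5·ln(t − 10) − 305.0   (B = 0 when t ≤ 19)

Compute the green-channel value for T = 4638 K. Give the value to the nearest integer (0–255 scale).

t = 4638/100 = 46.38; the t ≤ 66 branch applies.
G = 99.47·ln 46.38 − 161.1 = 99.47·3.8369 − 161.1 = 220.553.
Rounded: 221.

221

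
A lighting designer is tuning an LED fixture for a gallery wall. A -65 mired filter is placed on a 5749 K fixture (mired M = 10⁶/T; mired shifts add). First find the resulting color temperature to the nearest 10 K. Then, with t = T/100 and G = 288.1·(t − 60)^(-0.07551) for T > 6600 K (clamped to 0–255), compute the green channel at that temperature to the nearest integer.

M_in = 10⁶/5749 = 173.94; M_out = 173.94 + (-65) = 108.94.
T_out = 10⁶/108.94 = 9179.1 K → 9180 K; t = 91.8.
G = 288.1·(91.8 − 60)^(-0.07551) = 288.1·31.8^(-0.07551) = 288.1·0.77011 = 221.868.
Rounded: 222.

222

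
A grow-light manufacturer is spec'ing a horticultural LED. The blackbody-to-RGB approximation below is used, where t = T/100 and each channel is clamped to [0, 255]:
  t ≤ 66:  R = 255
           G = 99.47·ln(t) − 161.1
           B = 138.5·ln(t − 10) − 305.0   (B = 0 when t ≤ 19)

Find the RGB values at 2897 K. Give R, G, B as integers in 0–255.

R=255, G=174, B=103

t = 2897/100 = 28.97; the t ≤ 66 branch applies.
R = 255 by definition for t ≤ 66.
G = 99.47·ln 28.97 − 161.1 = 99.47·3.3663 − 161.1 = 173.742.
B = 138.5·ln(28.97 − 10) − 305.0 = 138.5·ln 18.97 − 305.0 = 138.5·2.9429 − 305.0 = 102.586.
Rounded: (255, 174, 103).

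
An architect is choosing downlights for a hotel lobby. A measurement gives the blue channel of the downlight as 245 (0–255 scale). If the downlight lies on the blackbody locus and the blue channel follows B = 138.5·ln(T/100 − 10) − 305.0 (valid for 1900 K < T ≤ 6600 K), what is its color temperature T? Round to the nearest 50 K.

6300 K

ln(t − 10) = (245 + 305.0) / 138.5 = 3.9711.
t − 10 = e^3.9711 = 53.044, so t = 63.044.
T = 100·t = 6304 K → 6300 K to the nearest 50 K.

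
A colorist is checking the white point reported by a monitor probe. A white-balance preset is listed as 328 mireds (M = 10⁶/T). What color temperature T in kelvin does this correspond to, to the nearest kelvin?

T = 10⁶ / 328 = 3048.78 K → 3049 K.

3049 K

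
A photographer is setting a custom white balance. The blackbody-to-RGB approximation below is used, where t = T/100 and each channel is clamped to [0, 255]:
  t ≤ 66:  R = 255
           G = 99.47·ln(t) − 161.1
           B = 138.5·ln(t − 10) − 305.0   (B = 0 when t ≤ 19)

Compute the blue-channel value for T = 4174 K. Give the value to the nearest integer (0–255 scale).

174

t = 4174/100 = 41.74; the t ≤ 66 branch applies.
B = 138.5·ln(41.74 − 10) − 305.0 = 138.5·ln 31.74 − 305.0 = 138.5·3.4576 − 305.0 = 173.875.
Rounded: 174.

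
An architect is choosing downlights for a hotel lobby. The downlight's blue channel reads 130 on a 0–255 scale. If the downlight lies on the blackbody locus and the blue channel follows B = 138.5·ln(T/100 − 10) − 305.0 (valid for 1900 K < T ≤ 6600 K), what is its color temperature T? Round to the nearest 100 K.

ln(t − 10) = (130 + 305.0) / 138.5 = 3.1408.
t − 10 = e^3.1408 = 23.122, so t = 33.122.
T = 100·t = 3312 K → 3300 K to the nearest 100 K.

3300 K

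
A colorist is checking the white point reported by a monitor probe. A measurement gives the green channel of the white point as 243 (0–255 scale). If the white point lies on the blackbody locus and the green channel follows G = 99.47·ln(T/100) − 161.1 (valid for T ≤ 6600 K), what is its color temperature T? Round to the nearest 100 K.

ln t = (243 + 161.1) / 99.47 = 4.0625.
t = e^4.0625 = 58.121.
T = 100·t = 5812 K → 5800 K to the nearest 100 K.

5800 K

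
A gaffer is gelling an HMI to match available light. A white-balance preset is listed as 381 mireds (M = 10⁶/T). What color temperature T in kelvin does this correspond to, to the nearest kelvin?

T = 10⁶ / 381 = 2624.67 K → 2625 K.

2625 K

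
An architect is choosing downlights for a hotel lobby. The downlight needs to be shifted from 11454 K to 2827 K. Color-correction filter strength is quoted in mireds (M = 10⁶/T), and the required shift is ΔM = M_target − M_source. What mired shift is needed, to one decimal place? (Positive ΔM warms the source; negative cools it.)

M_source = 10⁶/11454 = 87.306; M_target = 10⁶/2827 = 353.732.
ΔM = 353.732 − 87.306 = 266.426 → +266.4 mireds, a warming shift.

+266.4 mireds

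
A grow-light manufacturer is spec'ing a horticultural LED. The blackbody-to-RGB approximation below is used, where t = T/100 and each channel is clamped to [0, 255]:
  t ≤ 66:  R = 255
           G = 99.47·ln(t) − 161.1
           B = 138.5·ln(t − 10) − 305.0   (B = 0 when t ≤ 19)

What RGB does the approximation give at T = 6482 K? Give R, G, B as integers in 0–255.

R=255, G=254, B=250

t = 6482/100 = 64.82; the t ≤ 66 branch applies.
R = 255 by definition for t ≤ 66.
G = 99.47·ln 64.82 − 161.1 = 99.47·4.1716 − 161.1 = 253.850.
B = 138.5·ln(64.82 − 10) − 305.0 = 138.5·ln 54.82 − 305.0 = 138.5·4.0041 − 305.0 = 249.562.
Rounded: (255, 254, 250).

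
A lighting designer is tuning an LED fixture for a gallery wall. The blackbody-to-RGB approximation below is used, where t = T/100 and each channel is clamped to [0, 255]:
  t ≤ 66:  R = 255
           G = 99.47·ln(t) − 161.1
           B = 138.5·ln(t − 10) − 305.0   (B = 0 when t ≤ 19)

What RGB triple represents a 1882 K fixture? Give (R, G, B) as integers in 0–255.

(255, 131, 0)

t = 1882/100 = 18.82; the t ≤ 66 branch applies.
R = 255 by definition for t ≤ 66.
G = 99.47·ln 18.82 − 161.1 = 99.47·2.9349 − 161.1 = 130.837.
t = 18.82 ≤ 19, so B = 0.
Rounded: (255, 131, 0).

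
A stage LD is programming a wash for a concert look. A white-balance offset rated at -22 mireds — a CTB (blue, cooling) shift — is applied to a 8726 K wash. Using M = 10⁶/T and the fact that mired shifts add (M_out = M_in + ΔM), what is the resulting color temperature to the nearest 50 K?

10800 K

M_in = 10⁶/8726 = 114.60 mireds.
M_out = 114.60 + (-22) = 92.60 mireds.
T_out = 10⁶/92.60 = 10799.1 K → 10800 K.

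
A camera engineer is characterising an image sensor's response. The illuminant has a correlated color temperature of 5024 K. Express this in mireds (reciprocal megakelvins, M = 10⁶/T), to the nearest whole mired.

199 mireds

M = 10⁶ / 5024 = 199.045 → 199 mireds.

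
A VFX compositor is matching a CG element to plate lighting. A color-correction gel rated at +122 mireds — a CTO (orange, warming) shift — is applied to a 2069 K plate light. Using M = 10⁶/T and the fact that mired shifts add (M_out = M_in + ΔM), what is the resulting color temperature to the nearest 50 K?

1650 K

M_in = 10⁶/2069 = 483.33 mireds.
M_out = 483.33 + (+122) = 605.33 mireds.
T_out = 10⁶/605.33 = 1652.0 K → 1650 K.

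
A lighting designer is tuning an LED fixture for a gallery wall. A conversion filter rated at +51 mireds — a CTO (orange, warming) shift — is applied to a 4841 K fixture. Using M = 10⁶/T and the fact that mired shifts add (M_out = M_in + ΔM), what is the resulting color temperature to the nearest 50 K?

3900 K

M_in = 10⁶/4841 = 206.57 mireds.
M_out = 206.57 + (+51) = 257.57 mireds.
T_out = 10⁶/257.57 = 3882.5 K → 3900 K.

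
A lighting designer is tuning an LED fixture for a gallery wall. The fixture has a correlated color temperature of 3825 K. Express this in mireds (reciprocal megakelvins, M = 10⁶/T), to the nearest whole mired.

M = 10⁶ / 3825 = 261.438 → 261 mireds.

261 mireds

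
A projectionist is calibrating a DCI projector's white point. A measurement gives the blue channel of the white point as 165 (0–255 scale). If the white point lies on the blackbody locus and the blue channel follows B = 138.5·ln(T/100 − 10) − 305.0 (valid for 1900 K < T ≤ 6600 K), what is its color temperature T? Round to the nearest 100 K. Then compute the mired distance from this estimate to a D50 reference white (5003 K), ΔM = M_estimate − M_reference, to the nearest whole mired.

ln(t − 10) = (165 + 305.0) / 138.5 = 3.3935.
t − 10 = e^3.3935 = 29.770, so t = 39.770.
T = 100·t = 3977 K → 4000 K to the nearest 100 K.
M_estimate = 10⁶/4000 = 250.00; M_reference = 10⁶/5003 = 199.88.
ΔM = 250.00 − 199.88 = 50.12 → +50 mireds.

+50 mireds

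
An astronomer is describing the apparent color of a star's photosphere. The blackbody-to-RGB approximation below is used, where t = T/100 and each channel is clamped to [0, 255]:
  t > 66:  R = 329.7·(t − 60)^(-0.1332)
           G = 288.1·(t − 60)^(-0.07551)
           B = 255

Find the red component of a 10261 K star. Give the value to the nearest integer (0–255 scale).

200

t = 10261/100 = 102.61; the t > 66 branch applies.
R = 329.7·(102.61 − 60)^(-0.1332) = 329.7·42.61^(-0.1332) = 329.7·0.60667 = 200.018.
Rounded: 200.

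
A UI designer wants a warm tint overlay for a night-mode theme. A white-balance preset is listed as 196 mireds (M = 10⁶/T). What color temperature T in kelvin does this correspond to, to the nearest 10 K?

T = 10⁶ / 196 = 5102.04 K → 5100 K.

5100 K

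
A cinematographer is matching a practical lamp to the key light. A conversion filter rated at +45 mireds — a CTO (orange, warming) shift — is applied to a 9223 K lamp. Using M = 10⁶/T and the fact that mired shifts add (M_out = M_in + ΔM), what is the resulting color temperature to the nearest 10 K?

6520 K

M_in = 10⁶/9223 = 108.42 mireds.
M_out = 108.42 + (+45) = 153.42 mireds.
T_out = 10⁶/153.42 = 6517.9 K → 6520 K.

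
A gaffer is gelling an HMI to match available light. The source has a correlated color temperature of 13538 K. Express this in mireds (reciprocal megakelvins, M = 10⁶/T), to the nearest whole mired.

M = 10⁶ / 13538 = 73.866 → 74 mireds.

74 mireds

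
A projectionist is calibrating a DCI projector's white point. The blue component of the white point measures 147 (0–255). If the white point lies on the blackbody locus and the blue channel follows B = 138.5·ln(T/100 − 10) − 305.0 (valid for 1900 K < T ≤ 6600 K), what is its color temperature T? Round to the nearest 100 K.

ln(t − 10) = (147 + 305.0) / 138.5 = 3.2635.
t − 10 = e^3.2635 = 26.142, so t = 36.142.
T = 100·t = 3614 K → 3600 K to the nearest 100 K.

3600 K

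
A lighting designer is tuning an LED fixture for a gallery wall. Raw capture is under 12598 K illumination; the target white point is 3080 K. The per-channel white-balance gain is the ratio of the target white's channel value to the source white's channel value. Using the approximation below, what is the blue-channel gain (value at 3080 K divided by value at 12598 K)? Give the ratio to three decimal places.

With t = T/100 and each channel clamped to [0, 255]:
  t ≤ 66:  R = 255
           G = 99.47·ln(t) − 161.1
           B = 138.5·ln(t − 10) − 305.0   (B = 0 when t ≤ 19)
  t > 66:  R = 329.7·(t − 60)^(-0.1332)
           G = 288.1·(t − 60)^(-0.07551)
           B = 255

At 12598 K (t = 125.98):
  B = 255 by definition for t > 66.
At 3080 K (t = 30.8):
  B = 138.5·ln(30.8 − 10) − 305.0 = 138.5·ln 20.8 − 305.0 = 138.5·3.0350 − 305.0 = 115.341.
Gain = 115.341 / 255.000 = 0.4523 → 0.452.

0.452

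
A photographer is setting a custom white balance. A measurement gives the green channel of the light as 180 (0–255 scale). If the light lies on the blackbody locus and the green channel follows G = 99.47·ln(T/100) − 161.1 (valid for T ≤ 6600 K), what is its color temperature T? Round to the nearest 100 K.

3100 K

ln t = (180 + 161.1) / 99.47 = 3.4292.
t = e^3.4292 = 30.851.
T = 100·t = 3085 K → 3100 K to the nearest 100 K.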